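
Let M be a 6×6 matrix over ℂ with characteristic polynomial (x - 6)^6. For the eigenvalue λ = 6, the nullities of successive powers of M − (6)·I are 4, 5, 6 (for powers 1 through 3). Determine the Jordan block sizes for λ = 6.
Block sizes for λ = 6: [3, 1, 1, 1]

From the dimensions of kernels of powers, the number of Jordan blocks of size at least j is d_j − d_{j−1} where d_j = dim ker(N^j) (with d_0 = 0). Computing the differences gives [4, 1, 1].
The number of blocks of size exactly k is (#blocks of size ≥ k) − (#blocks of size ≥ k + 1), so the partition is: 3 block(s) of size 1, 1 block(s) of size 3.
In nonincreasing order the block sizes are [3, 1, 1, 1].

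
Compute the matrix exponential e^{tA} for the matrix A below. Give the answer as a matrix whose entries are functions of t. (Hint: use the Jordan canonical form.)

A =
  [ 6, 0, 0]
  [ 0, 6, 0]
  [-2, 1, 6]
e^{tA} =
  [exp(6*t), 0, 0]
  [0, exp(6*t), 0]
  [-2*t*exp(6*t), t*exp(6*t), exp(6*t)]

Strategy: write A = P · J · P⁻¹ where J is a Jordan canonical form, so e^{tA} = P · e^{tJ} · P⁻¹, and e^{tJ} can be computed block-by-block.

A has Jordan form
J =
  [6, 1, 0]
  [0, 6, 0]
  [0, 0, 6]
(up to reordering of blocks).

Per-block formulas:
  For a 2×2 Jordan block J_2(6): exp(t · J_2(6)) = e^(6t)·(I + t·N), where N is the 2×2 nilpotent shift.
  For a 1×1 block at λ = 6: exp(t · [6]) = [e^(6t)].

After assembling e^{tJ} and conjugating by P, we get:

e^{tA} =
  [exp(6*t), 0, 0]
  [0, exp(6*t), 0]
  [-2*t*exp(6*t), t*exp(6*t), exp(6*t)]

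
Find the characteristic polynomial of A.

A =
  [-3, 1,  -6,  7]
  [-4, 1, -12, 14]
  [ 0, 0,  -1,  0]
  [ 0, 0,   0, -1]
x^4 + 4*x^3 + 6*x^2 + 4*x + 1

Expanding det(x·I − A) (e.g. by cofactor expansion or by noting that A is similar to its Jordan form J, which has the same characteristic polynomial as A) gives
  χ_A(x) = x^4 + 4*x^3 + 6*x^2 + 4*x + 1
which factors as (x + 1)^4. The eigenvalues (with algebraic multiplicities) are λ = -1 with multiplicity 4.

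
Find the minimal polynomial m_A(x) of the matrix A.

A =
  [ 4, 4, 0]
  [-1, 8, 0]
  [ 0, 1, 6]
x^3 - 18*x^2 + 108*x - 216

The characteristic polynomial is χ_A(x) = (x - 6)^3, so the eigenvalues are known. The minimal polynomial is
  m_A(x) = Π_λ (x − λ)^{k_λ}
where k_λ is the size of the *largest* Jordan block for λ (equivalently, the smallest k with (A − λI)^k v = 0 for every generalised eigenvector v of λ).

  λ = 6: largest Jordan block has size 3, contributing (x − 6)^3

So m_A(x) = (x - 6)^3 = x^3 - 18*x^2 + 108*x - 216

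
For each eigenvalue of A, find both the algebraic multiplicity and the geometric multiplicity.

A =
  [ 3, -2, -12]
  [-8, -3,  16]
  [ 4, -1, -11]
λ = -5: alg = 1, geom = 1; λ = -3: alg = 2, geom = 1

Step 1 — factor the characteristic polynomial to read off the algebraic multiplicities:
  χ_A(x) = (x + 3)^2*(x + 5)

Step 2 — compute geometric multiplicities via the rank-nullity identity g(λ) = n − rank(A − λI):
  rank(A − (-5)·I) = 2, so dim ker(A − (-5)·I) = n − 2 = 1
  rank(A − (-3)·I) = 2, so dim ker(A − (-3)·I) = n − 2 = 1

Summary:
  λ = -5: algebraic multiplicity = 1, geometric multiplicity = 1
  λ = -3: algebraic multiplicity = 2, geometric multiplicity = 1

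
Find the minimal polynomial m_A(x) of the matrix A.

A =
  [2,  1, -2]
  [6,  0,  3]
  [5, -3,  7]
x^3 - 9*x^2 + 27*x - 27

The characteristic polynomial is χ_A(x) = (x - 3)^3, so the eigenvalues are known. The minimal polynomial is
  m_A(x) = Π_λ (x − λ)^{k_λ}
where k_λ is the size of the *largest* Jordan block for λ (equivalently, the smallest k with (A − λI)^k v = 0 for every generalised eigenvector v of λ).

  λ = 3: largest Jordan block has size 3, contributing (x − 3)^3

So m_A(x) = (x - 3)^3 = x^3 - 9*x^2 + 27*x - 27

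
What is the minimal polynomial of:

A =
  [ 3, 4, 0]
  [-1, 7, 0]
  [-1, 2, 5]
x^2 - 10*x + 25

The characteristic polynomial is χ_A(x) = (x - 5)^3, so the eigenvalues are known. The minimal polynomial is
  m_A(x) = Π_λ (x − λ)^{k_λ}
where k_λ is the size of the *largest* Jordan block for λ (equivalently, the smallest k with (A − λI)^k v = 0 for every generalised eigenvector v of λ).

  λ = 5: largest Jordan block has size 2, contributing (x − 5)^2

So m_A(x) = (x - 5)^2 = x^2 - 10*x + 25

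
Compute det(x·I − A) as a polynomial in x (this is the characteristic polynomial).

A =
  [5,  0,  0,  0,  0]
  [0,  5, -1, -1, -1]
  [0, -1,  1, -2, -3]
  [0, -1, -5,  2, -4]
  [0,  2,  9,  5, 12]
x^5 - 25*x^4 + 250*x^3 - 1250*x^2 + 3125*x - 3125

Expanding det(x·I − A) (e.g. by cofactor expansion or by noting that A is similar to its Jordan form J, which has the same characteristic polynomial as A) gives
  χ_A(x) = x^5 - 25*x^4 + 250*x^3 - 1250*x^2 + 3125*x - 3125
which factors as (x - 5)^5. The eigenvalues (with algebraic multiplicities) are λ = 5 with multiplicity 5.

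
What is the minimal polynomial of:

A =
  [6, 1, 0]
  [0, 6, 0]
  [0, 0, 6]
x^2 - 12*x + 36

The characteristic polynomial is χ_A(x) = (x - 6)^3, so the eigenvalues are known. The minimal polynomial is
  m_A(x) = Π_λ (x − λ)^{k_λ}
where k_λ is the size of the *largest* Jordan block for λ (equivalently, the smallest k with (A − λI)^k v = 0 for every generalised eigenvector v of λ).

  λ = 6: largest Jordan block has size 2, contributing (x − 6)^2

So m_A(x) = (x - 6)^2 = x^2 - 12*x + 36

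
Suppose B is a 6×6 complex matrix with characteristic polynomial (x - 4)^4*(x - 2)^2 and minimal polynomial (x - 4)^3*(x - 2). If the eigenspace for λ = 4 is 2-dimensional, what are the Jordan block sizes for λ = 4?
Block sizes for λ = 4: [3, 1]

Step 1 — from the characteristic polynomial, algebraic multiplicity of λ = 4 is 4. From dim ker(B − (4)·I) = 2, there are exactly 2 Jordan blocks for λ = 4.
Step 2 — from the minimal polynomial, the factor (x − 4)^3 tells us the largest block for λ = 4 has size 3.
Step 3 — with total size 4, 2 blocks, and largest block 3, the block sizes (in nonincreasing order) are [3, 1].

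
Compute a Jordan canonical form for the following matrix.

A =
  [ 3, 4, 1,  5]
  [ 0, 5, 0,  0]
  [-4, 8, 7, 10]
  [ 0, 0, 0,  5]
J_2(5) ⊕ J_1(5) ⊕ J_1(5)

The characteristic polynomial is
  det(x·I − A) = x^4 - 20*x^3 + 150*x^2 - 500*x + 625 = (x - 5)^4

Eigenvalues and multiplicities (the geometric multiplicity of λ is n − rank(A − λI), which equals the number of Jordan blocks for λ):
  λ = 5: algebraic multiplicity = 4, geometric multiplicity = 3

Determining the block sizes for each eigenvalue:
  λ = 5: 3 blocks summing to 4 forces exactly one block of size 2 and the rest size 1 → block sizes [2, 1, 1]

Assembling the blocks gives a Jordan form
J =
  [5, 1, 0, 0]
  [0, 5, 0, 0]
  [0, 0, 5, 0]
  [0, 0, 0, 5]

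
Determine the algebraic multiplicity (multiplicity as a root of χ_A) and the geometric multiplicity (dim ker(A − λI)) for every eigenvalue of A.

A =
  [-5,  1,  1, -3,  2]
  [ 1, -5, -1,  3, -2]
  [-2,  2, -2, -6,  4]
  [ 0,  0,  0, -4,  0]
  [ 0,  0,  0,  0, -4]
λ = -4: alg = 5, geom = 4

Step 1 — factor the characteristic polynomial to read off the algebraic multiplicities:
  χ_A(x) = (x + 4)^5

Step 2 — compute geometric multiplicities via the rank-nullity identity g(λ) = n − rank(A − λI):
  rank(A − (-4)·I) = 1, so dim ker(A − (-4)·I) = n − 1 = 4

Summary:
  λ = -4: algebraic multiplicity = 5, geometric multiplicity = 4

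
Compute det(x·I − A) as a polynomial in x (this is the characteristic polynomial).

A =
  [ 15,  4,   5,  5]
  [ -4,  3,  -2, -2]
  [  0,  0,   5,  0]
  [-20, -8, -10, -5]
x^4 - 18*x^3 + 120*x^2 - 350*x + 375

Expanding det(x·I − A) (e.g. by cofactor expansion or by noting that A is similar to its Jordan form J, which has the same characteristic polynomial as A) gives
  χ_A(x) = x^4 - 18*x^3 + 120*x^2 - 350*x + 375
which factors as (x - 5)^3*(x - 3). The eigenvalues (with algebraic multiplicities) are λ = 3 with multiplicity 1, λ = 5 with multiplicity 3.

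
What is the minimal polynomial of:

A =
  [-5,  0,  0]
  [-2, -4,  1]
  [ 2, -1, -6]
x^2 + 10*x + 25

The characteristic polynomial is χ_A(x) = (x + 5)^3, so the eigenvalues are known. The minimal polynomial is
  m_A(x) = Π_λ (x − λ)^{k_λ}
where k_λ is the size of the *largest* Jordan block for λ (equivalently, the smallest k with (A − λI)^k v = 0 for every generalised eigenvector v of λ).

  λ = -5: largest Jordan block has size 2, contributing (x + 5)^2

So m_A(x) = (x + 5)^2 = x^2 + 10*x + 25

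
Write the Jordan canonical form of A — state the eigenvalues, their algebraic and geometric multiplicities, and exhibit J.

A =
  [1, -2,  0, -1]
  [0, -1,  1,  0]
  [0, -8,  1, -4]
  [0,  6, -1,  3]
J_3(1) ⊕ J_1(1)

The characteristic polynomial is
  det(x·I − A) = x^4 - 4*x^3 + 6*x^2 - 4*x + 1 = (x - 1)^4

Eigenvalues and multiplicities (the geometric multiplicity of λ is n − rank(A − λI), which equals the number of Jordan blocks for λ):
  λ = 1: algebraic multiplicity = 4, geometric multiplicity = 2

Determining the block sizes for each eigenvalue:
  λ = 1: with am = 4 and gm = 2, the partition is not yet determined (e.g. several partitions of 4 into 2 parts exist). Let N = A − (1)·I. Computing rank(N^1) = 2, rank(N^2) = 1, rank(N^3) = 0; the number of blocks of size ≥ j is rank(N^{j−1}) − rank(N^j), giving [2, 1, 1]. So we have 1 block(s) of size 3, 1 block(s) of size 1 → block sizes [3, 1]

Assembling the blocks gives a Jordan form
J =
  [1, 1, 0, 0]
  [0, 1, 1, 0]
  [0, 0, 1, 0]
  [0, 0, 0, 1]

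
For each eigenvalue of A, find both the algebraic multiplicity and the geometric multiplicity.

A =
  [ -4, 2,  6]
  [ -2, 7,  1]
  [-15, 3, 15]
λ = 6: alg = 3, geom = 1

Step 1 — factor the characteristic polynomial to read off the algebraic multiplicities:
  χ_A(x) = (x - 6)^3

Step 2 — compute geometric multiplicities via the rank-nullity identity g(λ) = n − rank(A − λI):
  rank(A − (6)·I) = 2, so dim ker(A − (6)·I) = n − 2 = 1

Summary:
  λ = 6: algebraic multiplicity = 3, geometric multiplicity = 1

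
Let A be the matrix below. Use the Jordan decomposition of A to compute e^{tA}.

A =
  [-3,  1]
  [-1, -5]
e^{tA} =
  [t*exp(-4*t) + exp(-4*t), t*exp(-4*t)]
  [-t*exp(-4*t), -t*exp(-4*t) + exp(-4*t)]

Strategy: write A = P · J · P⁻¹ where J is a Jordan canonical form, so e^{tA} = P · e^{tJ} · P⁻¹, and e^{tJ} can be computed block-by-block.

A has Jordan form
J =
  [-4,  1]
  [ 0, -4]
(up to reordering of blocks).

Per-block formulas:
  For a 2×2 Jordan block J_2(-4): exp(t · J_2(-4)) = e^(-4t)·(I + t·N), where N is the 2×2 nilpotent shift.

After assembling e^{tJ} and conjugating by P, we get:

e^{tA} =
  [t*exp(-4*t) + exp(-4*t), t*exp(-4*t)]
  [-t*exp(-4*t), -t*exp(-4*t) + exp(-4*t)]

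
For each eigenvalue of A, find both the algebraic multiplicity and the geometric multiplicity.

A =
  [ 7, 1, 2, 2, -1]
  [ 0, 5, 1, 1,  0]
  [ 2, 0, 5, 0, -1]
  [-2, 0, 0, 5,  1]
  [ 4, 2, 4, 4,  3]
λ = 5: alg = 5, geom = 2

Step 1 — factor the characteristic polynomial to read off the algebraic multiplicities:
  χ_A(x) = (x - 5)^5

Step 2 — compute geometric multiplicities via the rank-nullity identity g(λ) = n − rank(A − λI):
  rank(A − (5)·I) = 3, so dim ker(A − (5)·I) = n − 3 = 2

Summary:
  λ = 5: algebraic multiplicity = 5, geometric multiplicity = 2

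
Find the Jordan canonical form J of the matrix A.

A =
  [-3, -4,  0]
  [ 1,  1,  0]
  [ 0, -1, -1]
J_3(-1)

The characteristic polynomial is
  det(x·I − A) = x^3 + 3*x^2 + 3*x + 1 = (x + 1)^3

Eigenvalues and multiplicities (the geometric multiplicity of λ is n − rank(A − λI), which equals the number of Jordan blocks for λ):
  λ = -1: algebraic multiplicity = 3, geometric multiplicity = 1

Determining the block sizes for each eigenvalue:
  λ = -1: one block (gm = 1), so the single block has size am = 3 → block sizes [3]

Assembling the blocks gives a Jordan form
J =
  [-1,  1,  0]
  [ 0, -1,  1]
  [ 0,  0, -1]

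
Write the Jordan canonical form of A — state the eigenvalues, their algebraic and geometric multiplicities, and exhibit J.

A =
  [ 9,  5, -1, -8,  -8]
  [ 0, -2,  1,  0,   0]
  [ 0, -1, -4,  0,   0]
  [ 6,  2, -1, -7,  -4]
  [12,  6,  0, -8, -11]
J_3(-3) ⊕ J_1(-3) ⊕ J_1(-3)

The characteristic polynomial is
  det(x·I − A) = x^5 + 15*x^4 + 90*x^3 + 270*x^2 + 405*x + 243 = (x + 3)^5

Eigenvalues and multiplicities (the geometric multiplicity of λ is n − rank(A − λI), which equals the number of Jordan blocks for λ):
  λ = -3: algebraic multiplicity = 5, geometric multiplicity = 3

Determining the block sizes for each eigenvalue:
  λ = -3: with am = 5 and gm = 3, the partition is not yet determined (e.g. several partitions of 5 into 3 parts exist). Let N = A − (-3)·I. Computing rank(N^1) = 2, rank(N^2) = 1, rank(N^3) = 0; the number of blocks of size ≥ j is rank(N^{j−1}) − rank(N^j), giving [3, 1, 1]. So we have 1 block(s) of size 3, 2 block(s) of size 1 → block sizes [3, 1, 1]

Assembling the blocks gives a Jordan form
J =
  [-3,  1,  0,  0,  0]
  [ 0, -3,  1,  0,  0]
  [ 0,  0, -3,  0,  0]
  [ 0,  0,  0, -3,  0]
  [ 0,  0,  0,  0, -3]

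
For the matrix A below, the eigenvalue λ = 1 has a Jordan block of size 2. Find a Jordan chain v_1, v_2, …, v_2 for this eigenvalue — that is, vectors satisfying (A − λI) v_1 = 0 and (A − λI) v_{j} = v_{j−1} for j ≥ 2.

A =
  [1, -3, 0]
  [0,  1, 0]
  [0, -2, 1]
A Jordan chain for λ = 1 of length 2:
v_1 = (-3, 0, -2)ᵀ
v_2 = (0, 1, 0)ᵀ

Let N = A − (1)·I. We want v_2 with N^2 v_2 = 0 but N^1 v_2 ≠ 0; then v_{j-1} := N · v_j for j = 2, …, 2.

Pick v_2 = (0, 1, 0)ᵀ.
Then v_1 = N · v_2 = (-3, 0, -2)ᵀ.

Sanity check: (A − (1)·I) v_1 = (0, 0, 0)ᵀ = 0. ✓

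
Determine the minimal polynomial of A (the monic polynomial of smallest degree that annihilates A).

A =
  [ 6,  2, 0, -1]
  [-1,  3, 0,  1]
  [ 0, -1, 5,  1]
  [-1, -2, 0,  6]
x^2 - 10*x + 25

The characteristic polynomial is χ_A(x) = (x - 5)^4, so the eigenvalues are known. The minimal polynomial is
  m_A(x) = Π_λ (x − λ)^{k_λ}
where k_λ is the size of the *largest* Jordan block for λ (equivalently, the smallest k with (A − λI)^k v = 0 for every generalised eigenvector v of λ).

  λ = 5: largest Jordan block has size 2, contributing (x − 5)^2

So m_A(x) = (x - 5)^2 = x^2 - 10*x + 25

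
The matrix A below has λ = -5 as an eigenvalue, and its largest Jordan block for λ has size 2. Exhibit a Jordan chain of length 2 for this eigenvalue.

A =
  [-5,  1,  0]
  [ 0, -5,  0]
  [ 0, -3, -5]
A Jordan chain for λ = -5 of length 2:
v_1 = (1, 0, -3)ᵀ
v_2 = (0, 1, 0)ᵀ

Let N = A − (-5)·I. We want v_2 with N^2 v_2 = 0 but N^1 v_2 ≠ 0; then v_{j-1} := N · v_j for j = 2, …, 2.

Pick v_2 = (0, 1, 0)ᵀ.
Then v_1 = N · v_2 = (1, 0, -3)ᵀ.

Sanity check: (A − (-5)·I) v_1 = (0, 0, 0)ᵀ = 0. ✓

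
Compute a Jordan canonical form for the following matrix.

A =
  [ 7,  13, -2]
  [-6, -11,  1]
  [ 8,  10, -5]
J_3(-3)

The characteristic polynomial is
  det(x·I − A) = x^3 + 9*x^2 + 27*x + 27 = (x + 3)^3

Eigenvalues and multiplicities (the geometric multiplicity of λ is n − rank(A − λI), which equals the number of Jordan blocks for λ):
  λ = -3: algebraic multiplicity = 3, geometric multiplicity = 1

Determining the block sizes for each eigenvalue:
  λ = -3: one block (gm = 1), so the single block has size am = 3 → block sizes [3]

Assembling the blocks gives a Jordan form
J =
  [-3,  1,  0]
  [ 0, -3,  1]
  [ 0,  0, -3]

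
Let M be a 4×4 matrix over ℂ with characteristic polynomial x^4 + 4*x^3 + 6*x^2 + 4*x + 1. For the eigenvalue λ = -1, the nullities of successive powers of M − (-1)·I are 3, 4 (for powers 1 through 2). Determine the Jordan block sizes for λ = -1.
Block sizes for λ = -1: [2, 1, 1]

From the dimensions of kernels of powers, the number of Jordan blocks of size at least j is d_j − d_{j−1} where d_j = dim ker(N^j) (with d_0 = 0). Computing the differences gives [3, 1].
The number of blocks of size exactly k is (#blocks of size ≥ k) − (#blocks of size ≥ k + 1), so the partition is: 2 block(s) of size 1, 1 block(s) of size 2.
In nonincreasing order the block sizes are [2, 1, 1].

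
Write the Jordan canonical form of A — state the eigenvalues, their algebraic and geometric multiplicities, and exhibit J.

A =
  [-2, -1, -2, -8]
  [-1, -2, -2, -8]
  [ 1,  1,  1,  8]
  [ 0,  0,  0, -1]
J_2(-1) ⊕ J_1(-1) ⊕ J_1(-1)

The characteristic polynomial is
  det(x·I − A) = x^4 + 4*x^3 + 6*x^2 + 4*x + 1 = (x + 1)^4

Eigenvalues and multiplicities (the geometric multiplicity of λ is n − rank(A − λI), which equals the number of Jordan blocks for λ):
  λ = -1: algebraic multiplicity = 4, geometric multiplicity = 3

Determining the block sizes for each eigenvalue:
  λ = -1: 3 blocks summing to 4 forces exactly one block of size 2 and the rest size 1 → block sizes [2, 1, 1]

Assembling the blocks gives a Jordan form
J =
  [-1,  1,  0,  0]
  [ 0, -1,  0,  0]
  [ 0,  0, -1,  0]
  [ 0,  0,  0, -1]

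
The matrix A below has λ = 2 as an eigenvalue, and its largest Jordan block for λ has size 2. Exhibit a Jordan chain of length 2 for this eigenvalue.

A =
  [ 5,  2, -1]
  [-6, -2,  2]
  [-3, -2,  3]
A Jordan chain for λ = 2 of length 2:
v_1 = (3, -6, -3)ᵀ
v_2 = (1, 0, 0)ᵀ

Let N = A − (2)·I. We want v_2 with N^2 v_2 = 0 but N^1 v_2 ≠ 0; then v_{j-1} := N · v_j for j = 2, …, 2.

Pick v_2 = (1, 0, 0)ᵀ.
Then v_1 = N · v_2 = (3, -6, -3)ᵀ.

Sanity check: (A − (2)·I) v_1 = (0, 0, 0)ᵀ = 0. ✓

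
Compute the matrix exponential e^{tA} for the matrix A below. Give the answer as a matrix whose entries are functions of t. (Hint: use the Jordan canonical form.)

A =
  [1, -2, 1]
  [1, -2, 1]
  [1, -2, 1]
e^{tA} =
  [t + 1, -2*t, t]
  [t, 1 - 2*t, t]
  [t, -2*t, t + 1]

Strategy: write A = P · J · P⁻¹ where J is a Jordan canonical form, so e^{tA} = P · e^{tJ} · P⁻¹, and e^{tJ} can be computed block-by-block.

A has Jordan form
J =
  [0, 1, 0]
  [0, 0, 0]
  [0, 0, 0]
(up to reordering of blocks).

Per-block formulas:
  For a 1×1 block at λ = 0: exp(t · [0]) = [e^(0t)].
  For a 2×2 Jordan block J_2(0): exp(t · J_2(0)) = e^(0t)·(I + t·N), where N is the 2×2 nilpotent shift.

After assembling e^{tJ} and conjugating by P, we get:

e^{tA} =
  [t + 1, -2*t, t]
  [t, 1 - 2*t, t]
  [t, -2*t, t + 1]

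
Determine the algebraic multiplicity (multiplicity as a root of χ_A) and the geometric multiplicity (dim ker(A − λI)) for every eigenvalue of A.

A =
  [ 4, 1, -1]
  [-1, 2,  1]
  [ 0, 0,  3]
λ = 3: alg = 3, geom = 2

Step 1 — factor the characteristic polynomial to read off the algebraic multiplicities:
  χ_A(x) = (x - 3)^3

Step 2 — compute geometric multiplicities via the rank-nullity identity g(λ) = n − rank(A − λI):
  rank(A − (3)·I) = 1, so dim ker(A − (3)·I) = n − 1 = 2

Summary:
  λ = 3: algebraic multiplicity = 3, geometric multiplicity = 2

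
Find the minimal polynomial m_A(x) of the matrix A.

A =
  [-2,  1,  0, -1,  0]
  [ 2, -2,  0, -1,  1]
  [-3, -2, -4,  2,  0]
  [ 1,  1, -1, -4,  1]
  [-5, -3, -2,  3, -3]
x^3 + 9*x^2 + 27*x + 27

The characteristic polynomial is χ_A(x) = (x + 3)^5, so the eigenvalues are known. The minimal polynomial is
  m_A(x) = Π_λ (x − λ)^{k_λ}
where k_λ is the size of the *largest* Jordan block for λ (equivalently, the smallest k with (A − λI)^k v = 0 for every generalised eigenvector v of λ).

  λ = -3: largest Jordan block has size 3, contributing (x + 3)^3

So m_A(x) = (x + 3)^3 = x^3 + 9*x^2 + 27*x + 27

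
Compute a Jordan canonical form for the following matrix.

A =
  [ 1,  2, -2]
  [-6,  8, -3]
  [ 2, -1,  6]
J_2(5) ⊕ J_1(5)

The characteristic polynomial is
  det(x·I − A) = x^3 - 15*x^2 + 75*x - 125 = (x - 5)^3

Eigenvalues and multiplicities (the geometric multiplicity of λ is n − rank(A − λI), which equals the number of Jordan blocks for λ):
  λ = 5: algebraic multiplicity = 3, geometric multiplicity = 2

Determining the block sizes for each eigenvalue:
  λ = 5: 2 blocks summing to 3 forces exactly one block of size 2 and the rest size 1 → block sizes [2, 1]

Assembling the blocks gives a Jordan form
J =
  [5, 1, 0]
  [0, 5, 0]
  [0, 0, 5]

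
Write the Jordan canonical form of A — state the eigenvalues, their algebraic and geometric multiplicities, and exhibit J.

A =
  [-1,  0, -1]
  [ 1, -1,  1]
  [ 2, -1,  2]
J_3(0)

The characteristic polynomial is
  det(x·I − A) = x^3

Eigenvalues and multiplicities (the geometric multiplicity of λ is n − rank(A − λI), which equals the number of Jordan blocks for λ):
  λ = 0: algebraic multiplicity = 3, geometric multiplicity = 1

Determining the block sizes for each eigenvalue:
  λ = 0: one block (gm = 1), so the single block has size am = 3 → block sizes [3]

Assembling the blocks gives a Jordan form
J =
  [0, 1, 0]
  [0, 0, 1]
  [0, 0, 0]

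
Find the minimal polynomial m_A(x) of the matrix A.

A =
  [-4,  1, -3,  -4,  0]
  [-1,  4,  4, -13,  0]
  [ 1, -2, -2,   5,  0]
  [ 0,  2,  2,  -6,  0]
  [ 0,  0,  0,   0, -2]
x^3 + 6*x^2 + 12*x + 8

The characteristic polynomial is χ_A(x) = (x + 2)^5, so the eigenvalues are known. The minimal polynomial is
  m_A(x) = Π_λ (x − λ)^{k_λ}
where k_λ is the size of the *largest* Jordan block for λ (equivalently, the smallest k with (A − λI)^k v = 0 for every generalised eigenvector v of λ).

  λ = -2: largest Jordan block has size 3, contributing (x + 2)^3

So m_A(x) = (x + 2)^3 = x^3 + 6*x^2 + 12*x + 8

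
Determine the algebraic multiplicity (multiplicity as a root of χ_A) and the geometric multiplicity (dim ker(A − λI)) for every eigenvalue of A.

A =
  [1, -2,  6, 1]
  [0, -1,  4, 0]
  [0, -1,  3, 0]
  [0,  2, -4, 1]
λ = 1: alg = 4, geom = 2

Step 1 — factor the characteristic polynomial to read off the algebraic multiplicities:
  χ_A(x) = (x - 1)^4

Step 2 — compute geometric multiplicities via the rank-nullity identity g(λ) = n − rank(A − λI):
  rank(A − (1)·I) = 2, so dim ker(A − (1)·I) = n − 2 = 2

Summary:
  λ = 1: algebraic multiplicity = 4, geometric multiplicity = 2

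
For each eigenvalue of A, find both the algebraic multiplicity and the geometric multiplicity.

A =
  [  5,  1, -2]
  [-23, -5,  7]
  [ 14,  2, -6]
λ = -2: alg = 3, geom = 1

Step 1 — factor the characteristic polynomial to read off the algebraic multiplicities:
  χ_A(x) = (x + 2)^3

Step 2 — compute geometric multiplicities via the rank-nullity identity g(λ) = n − rank(A − λI):
  rank(A − (-2)·I) = 2, so dim ker(A − (-2)·I) = n − 2 = 1

Summary:
  λ = -2: algebraic multiplicity = 3, geometric multiplicity = 1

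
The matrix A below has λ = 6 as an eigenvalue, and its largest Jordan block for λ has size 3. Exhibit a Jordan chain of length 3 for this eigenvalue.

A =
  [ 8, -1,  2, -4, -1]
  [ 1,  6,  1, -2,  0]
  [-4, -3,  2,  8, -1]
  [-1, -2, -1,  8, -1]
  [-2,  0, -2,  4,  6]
A Jordan chain for λ = 6 of length 3:
v_1 = (1, 0, -1, 0, 0)ᵀ
v_2 = (2, 1, -4, -1, -2)ᵀ
v_3 = (1, 0, 0, 0, 0)ᵀ

Let N = A − (6)·I. We want v_3 with N^3 v_3 = 0 but N^2 v_3 ≠ 0; then v_{j-1} := N · v_j for j = 3, …, 2.

Pick v_3 = (1, 0, 0, 0, 0)ᵀ.
Then v_2 = N · v_3 = (2, 1, -4, -1, -2)ᵀ.
Then v_1 = N · v_2 = (1, 0, -1, 0, 0)ᵀ.

Sanity check: (A − (6)·I) v_1 = (0, 0, 0, 0, 0)ᵀ = 0. ✓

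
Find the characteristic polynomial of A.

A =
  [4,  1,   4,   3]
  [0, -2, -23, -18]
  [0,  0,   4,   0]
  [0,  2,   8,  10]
x^4 - 16*x^3 + 96*x^2 - 256*x + 256

Expanding det(x·I − A) (e.g. by cofactor expansion or by noting that A is similar to its Jordan form J, which has the same characteristic polynomial as A) gives
  χ_A(x) = x^4 - 16*x^3 + 96*x^2 - 256*x + 256
which factors as (x - 4)^4. The eigenvalues (with algebraic multiplicities) are λ = 4 with multiplicity 4.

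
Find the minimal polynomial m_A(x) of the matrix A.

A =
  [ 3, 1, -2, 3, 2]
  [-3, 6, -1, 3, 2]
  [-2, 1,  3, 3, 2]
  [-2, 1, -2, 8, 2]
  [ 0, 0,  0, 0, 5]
x^3 - 15*x^2 + 75*x - 125

The characteristic polynomial is χ_A(x) = (x - 5)^5, so the eigenvalues are known. The minimal polynomial is
  m_A(x) = Π_λ (x − λ)^{k_λ}
where k_λ is the size of the *largest* Jordan block for λ (equivalently, the smallest k with (A − λI)^k v = 0 for every generalised eigenvector v of λ).

  λ = 5: largest Jordan block has size 3, contributing (x − 5)^3

So m_A(x) = (x - 5)^3 = x^3 - 15*x^2 + 75*x - 125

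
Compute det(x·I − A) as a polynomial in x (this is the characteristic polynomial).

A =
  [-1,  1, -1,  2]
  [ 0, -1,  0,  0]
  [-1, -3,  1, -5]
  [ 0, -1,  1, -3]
x^4 + 4*x^3 + 6*x^2 + 4*x + 1

Expanding det(x·I − A) (e.g. by cofactor expansion or by noting that A is similar to its Jordan form J, which has the same characteristic polynomial as A) gives
  χ_A(x) = x^4 + 4*x^3 + 6*x^2 + 4*x + 1
which factors as (x + 1)^4. The eigenvalues (with algebraic multiplicities) are λ = -1 with multiplicity 4.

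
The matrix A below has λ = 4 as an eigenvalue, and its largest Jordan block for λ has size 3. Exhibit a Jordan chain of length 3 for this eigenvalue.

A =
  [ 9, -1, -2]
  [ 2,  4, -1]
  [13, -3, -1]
A Jordan chain for λ = 4 of length 3:
v_1 = (-3, -3, -6)ᵀ
v_2 = (5, 2, 13)ᵀ
v_3 = (1, 0, 0)ᵀ

Let N = A − (4)·I. We want v_3 with N^3 v_3 = 0 but N^2 v_3 ≠ 0; then v_{j-1} := N · v_j for j = 3, …, 2.

Pick v_3 = (1, 0, 0)ᵀ.
Then v_2 = N · v_3 = (5, 2, 13)ᵀ.
Then v_1 = N · v_2 = (-3, -3, -6)ᵀ.

Sanity check: (A − (4)·I) v_1 = (0, 0, 0)ᵀ = 0. ✓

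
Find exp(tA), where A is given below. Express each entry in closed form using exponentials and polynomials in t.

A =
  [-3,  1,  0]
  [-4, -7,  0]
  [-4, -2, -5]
e^{tA} =
  [2*t*exp(-5*t) + exp(-5*t), t*exp(-5*t), 0]
  [-4*t*exp(-5*t), -2*t*exp(-5*t) + exp(-5*t), 0]
  [-4*t*exp(-5*t), -2*t*exp(-5*t), exp(-5*t)]

Strategy: write A = P · J · P⁻¹ where J is a Jordan canonical form, so e^{tA} = P · e^{tJ} · P⁻¹, and e^{tJ} can be computed block-by-block.

A has Jordan form
J =
  [-5,  1,  0]
  [ 0, -5,  0]
  [ 0,  0, -5]
(up to reordering of blocks).

Per-block formulas:
  For a 1×1 block at λ = -5: exp(t · [-5]) = [e^(-5t)].
  For a 2×2 Jordan block J_2(-5): exp(t · J_2(-5)) = e^(-5t)·(I + t·N), where N is the 2×2 nilpotent shift.

After assembling e^{tJ} and conjugating by P, we get:

e^{tA} =
  [2*t*exp(-5*t) + exp(-5*t), t*exp(-5*t), 0]
  [-4*t*exp(-5*t), -2*t*exp(-5*t) + exp(-5*t), 0]
  [-4*t*exp(-5*t), -2*t*exp(-5*t), exp(-5*t)]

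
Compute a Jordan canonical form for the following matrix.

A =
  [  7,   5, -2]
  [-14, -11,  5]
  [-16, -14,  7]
J_3(1)

The characteristic polynomial is
  det(x·I − A) = x^3 - 3*x^2 + 3*x - 1 = (x - 1)^3

Eigenvalues and multiplicities (the geometric multiplicity of λ is n − rank(A − λI), which equals the number of Jordan blocks for λ):
  λ = 1: algebraic multiplicity = 3, geometric multiplicity = 1

Determining the block sizes for each eigenvalue:
  λ = 1: one block (gm = 1), so the single block has size am = 3 → block sizes [3]

Assembling the blocks gives a Jordan form
J =
  [1, 1, 0]
  [0, 1, 1]
  [0, 0, 1]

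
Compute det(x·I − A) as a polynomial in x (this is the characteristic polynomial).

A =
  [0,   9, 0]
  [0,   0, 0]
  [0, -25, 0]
x^3

Expanding det(x·I − A) (e.g. by cofactor expansion or by noting that A is similar to its Jordan form J, which has the same characteristic polynomial as A) gives
  χ_A(x) = x^3
which factors as x^3. The eigenvalues (with algebraic multiplicities) are λ = 0 with multiplicity 3.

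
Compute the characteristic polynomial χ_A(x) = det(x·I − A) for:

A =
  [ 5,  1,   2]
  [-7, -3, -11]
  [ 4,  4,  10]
x^3 - 12*x^2 + 48*x - 64

Expanding det(x·I − A) (e.g. by cofactor expansion or by noting that A is similar to its Jordan form J, which has the same characteristic polynomial as A) gives
  χ_A(x) = x^3 - 12*x^2 + 48*x - 64
which factors as (x - 4)^3. The eigenvalues (with algebraic multiplicities) are λ = 4 with multiplicity 3.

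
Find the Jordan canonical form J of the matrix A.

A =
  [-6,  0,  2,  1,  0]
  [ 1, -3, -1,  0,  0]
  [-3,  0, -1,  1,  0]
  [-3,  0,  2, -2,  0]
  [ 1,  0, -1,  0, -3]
J_2(-3) ⊕ J_2(-3) ⊕ J_1(-3)

The characteristic polynomial is
  det(x·I − A) = x^5 + 15*x^4 + 90*x^3 + 270*x^2 + 405*x + 243 = (x + 3)^5

Eigenvalues and multiplicities (the geometric multiplicity of λ is n − rank(A − λI), which equals the number of Jordan blocks for λ):
  λ = -3: algebraic multiplicity = 5, geometric multiplicity = 3

Determining the block sizes for each eigenvalue:
  λ = -3: with am = 5 and gm = 3, the partition is not yet determined (e.g. several partitions of 5 into 3 parts exist). Let N = A − (-3)·I. Computing rank(N^1) = 2, rank(N^2) = 0; the number of blocks of size ≥ j is rank(N^{j−1}) − rank(N^j), giving [3, 2]. So we have 2 block(s) of size 2, 1 block(s) of size 1 → block sizes [2, 2, 1]

Assembling the blocks gives a Jordan form
J =
  [-3,  1,  0,  0,  0]
  [ 0, -3,  0,  0,  0]
  [ 0,  0, -3,  1,  0]
  [ 0,  0,  0, -3,  0]
  [ 0,  0,  0,  0, -3]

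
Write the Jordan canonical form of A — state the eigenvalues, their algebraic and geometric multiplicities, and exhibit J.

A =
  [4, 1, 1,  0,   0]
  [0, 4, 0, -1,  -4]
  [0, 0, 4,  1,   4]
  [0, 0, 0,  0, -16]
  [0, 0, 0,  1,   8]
J_2(4) ⊕ J_2(4) ⊕ J_1(4)

The characteristic polynomial is
  det(x·I − A) = x^5 - 20*x^4 + 160*x^3 - 640*x^2 + 1280*x - 1024 = (x - 4)^5

Eigenvalues and multiplicities (the geometric multiplicity of λ is n − rank(A − λI), which equals the number of Jordan blocks for λ):
  λ = 4: algebraic multiplicity = 5, geometric multiplicity = 3

Determining the block sizes for each eigenvalue:
  λ = 4: with am = 5 and gm = 3, the partition is not yet determined (e.g. several partitions of 5 into 3 parts exist). Let N = A − (4)·I. Computing rank(N^1) = 2, rank(N^2) = 0; the number of blocks of size ≥ j is rank(N^{j−1}) − rank(N^j), giving [3, 2]. So we have 2 block(s) of size 2, 1 block(s) of size 1 → block sizes [2, 2, 1]

Assembling the blocks gives a Jordan form
J =
  [4, 1, 0, 0, 0]
  [0, 4, 0, 0, 0]
  [0, 0, 4, 1, 0]
  [0, 0, 0, 4, 0]
  [0, 0, 0, 0, 4]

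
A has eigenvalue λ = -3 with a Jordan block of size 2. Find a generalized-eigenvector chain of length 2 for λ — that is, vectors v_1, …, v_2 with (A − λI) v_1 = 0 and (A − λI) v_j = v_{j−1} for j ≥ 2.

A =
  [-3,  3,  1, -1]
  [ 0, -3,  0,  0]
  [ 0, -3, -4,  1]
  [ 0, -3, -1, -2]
A Jordan chain for λ = -3 of length 2:
v_1 = (3, 0, -3, -3)ᵀ
v_2 = (0, 1, 0, 0)ᵀ

Let N = A − (-3)·I. We want v_2 with N^2 v_2 = 0 but N^1 v_2 ≠ 0; then v_{j-1} := N · v_j for j = 2, …, 2.

Pick v_2 = (0, 1, 0, 0)ᵀ.
Then v_1 = N · v_2 = (3, 0, -3, -3)ᵀ.

Sanity check: (A − (-3)·I) v_1 = (0, 0, 0, 0)ᵀ = 0. ✓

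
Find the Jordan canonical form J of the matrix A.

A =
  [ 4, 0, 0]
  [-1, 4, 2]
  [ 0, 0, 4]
J_2(4) ⊕ J_1(4)

The characteristic polynomial is
  det(x·I − A) = x^3 - 12*x^2 + 48*x - 64 = (x - 4)^3

Eigenvalues and multiplicities (the geometric multiplicity of λ is n − rank(A − λI), which equals the number of Jordan blocks for λ):
  λ = 4: algebraic multiplicity = 3, geometric multiplicity = 2

Determining the block sizes for each eigenvalue:
  λ = 4: 2 blocks summing to 3 forces exactly one block of size 2 and the rest size 1 → block sizes [2, 1]

Assembling the blocks gives a Jordan form
J =
  [4, 1, 0]
  [0, 4, 0]
  [0, 0, 4]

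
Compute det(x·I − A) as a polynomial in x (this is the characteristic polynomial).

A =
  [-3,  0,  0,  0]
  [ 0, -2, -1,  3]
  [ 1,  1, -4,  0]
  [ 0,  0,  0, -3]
x^4 + 12*x^3 + 54*x^2 + 108*x + 81

Expanding det(x·I − A) (e.g. by cofactor expansion or by noting that A is similar to its Jordan form J, which has the same characteristic polynomial as A) gives
  χ_A(x) = x^4 + 12*x^3 + 54*x^2 + 108*x + 81
which factors as (x + 3)^4. The eigenvalues (with algebraic multiplicities) are λ = -3 with multiplicity 4.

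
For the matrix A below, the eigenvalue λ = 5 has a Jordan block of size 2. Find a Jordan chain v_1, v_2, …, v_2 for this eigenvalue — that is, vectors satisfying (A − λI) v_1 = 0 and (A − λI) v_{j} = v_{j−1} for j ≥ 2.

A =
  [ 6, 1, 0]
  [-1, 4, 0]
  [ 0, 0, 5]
A Jordan chain for λ = 5 of length 2:
v_1 = (1, -1, 0)ᵀ
v_2 = (1, 0, 0)ᵀ

Let N = A − (5)·I. We want v_2 with N^2 v_2 = 0 but N^1 v_2 ≠ 0; then v_{j-1} := N · v_j for j = 2, …, 2.

Pick v_2 = (1, 0, 0)ᵀ.
Then v_1 = N · v_2 = (1, -1, 0)ᵀ.

Sanity check: (A − (5)·I) v_1 = (0, 0, 0)ᵀ = 0. ✓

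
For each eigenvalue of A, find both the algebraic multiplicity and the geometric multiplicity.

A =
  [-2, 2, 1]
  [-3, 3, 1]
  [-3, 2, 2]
λ = 1: alg = 3, geom = 2

Step 1 — factor the characteristic polynomial to read off the algebraic multiplicities:
  χ_A(x) = (x - 1)^3

Step 2 — compute geometric multiplicities via the rank-nullity identity g(λ) = n − rank(A − λI):
  rank(A − (1)·I) = 1, so dim ker(A − (1)·I) = n − 1 = 2

Summary:
  λ = 1: algebraic multiplicity = 3, geometric multiplicity = 2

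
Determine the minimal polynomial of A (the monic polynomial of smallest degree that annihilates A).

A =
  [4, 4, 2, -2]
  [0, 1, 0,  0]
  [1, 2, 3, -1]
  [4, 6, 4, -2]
x^2 - 3*x + 2

The characteristic polynomial is χ_A(x) = (x - 2)^2*(x - 1)^2, so the eigenvalues are known. The minimal polynomial is
  m_A(x) = Π_λ (x − λ)^{k_λ}
where k_λ is the size of the *largest* Jordan block for λ (equivalently, the smallest k with (A − λI)^k v = 0 for every generalised eigenvector v of λ).

  λ = 1: largest Jordan block has size 1, contributing (x − 1)
  λ = 2: largest Jordan block has size 1, contributing (x − 2)

So m_A(x) = (x - 2)*(x - 1) = x^2 - 3*x + 2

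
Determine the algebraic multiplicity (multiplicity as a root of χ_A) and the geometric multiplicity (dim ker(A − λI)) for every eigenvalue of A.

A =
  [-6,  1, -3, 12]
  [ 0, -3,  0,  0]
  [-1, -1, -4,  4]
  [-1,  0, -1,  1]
λ = -3: alg = 4, geom = 2

Step 1 — factor the characteristic polynomial to read off the algebraic multiplicities:
  χ_A(x) = (x + 3)^4

Step 2 — compute geometric multiplicities via the rank-nullity identity g(λ) = n − rank(A − λI):
  rank(A − (-3)·I) = 2, so dim ker(A − (-3)·I) = n − 2 = 2

Summary:
  λ = -3: algebraic multiplicity = 4, geometric multiplicity = 2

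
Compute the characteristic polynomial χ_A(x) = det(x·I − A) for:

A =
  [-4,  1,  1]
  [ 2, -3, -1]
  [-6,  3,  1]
x^3 + 6*x^2 + 12*x + 8

Expanding det(x·I − A) (e.g. by cofactor expansion or by noting that A is similar to its Jordan form J, which has the same characteristic polynomial as A) gives
  χ_A(x) = x^3 + 6*x^2 + 12*x + 8
which factors as (x + 2)^3. The eigenvalues (with algebraic multiplicities) are λ = -2 with multiplicity 3.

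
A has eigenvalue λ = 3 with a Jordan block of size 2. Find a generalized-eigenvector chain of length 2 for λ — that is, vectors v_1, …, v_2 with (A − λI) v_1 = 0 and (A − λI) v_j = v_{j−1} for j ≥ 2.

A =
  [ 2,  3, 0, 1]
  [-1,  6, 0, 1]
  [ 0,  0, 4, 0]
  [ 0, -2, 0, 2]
A Jordan chain for λ = 3 of length 2:
v_1 = (1, 1, 0, -2)ᵀ
v_2 = (2, 1, 0, 0)ᵀ

Let N = A − (3)·I. We want v_2 with N^2 v_2 = 0 but N^1 v_2 ≠ 0; then v_{j-1} := N · v_j for j = 2, …, 2.

Pick v_2 = (2, 1, 0, 0)ᵀ.
Then v_1 = N · v_2 = (1, 1, 0, -2)ᵀ.

Sanity check: (A − (3)·I) v_1 = (0, 0, 0, 0)ᵀ = 0. ✓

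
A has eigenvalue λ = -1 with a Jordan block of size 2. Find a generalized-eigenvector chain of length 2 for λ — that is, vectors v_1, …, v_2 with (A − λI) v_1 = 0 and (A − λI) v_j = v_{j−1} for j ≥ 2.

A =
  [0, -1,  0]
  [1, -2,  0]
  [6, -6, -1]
A Jordan chain for λ = -1 of length 2:
v_1 = (1, 1, 6)ᵀ
v_2 = (1, 0, 0)ᵀ

Let N = A − (-1)·I. We want v_2 with N^2 v_2 = 0 but N^1 v_2 ≠ 0; then v_{j-1} := N · v_j for j = 2, …, 2.

Pick v_2 = (1, 0, 0)ᵀ.
Then v_1 = N · v_2 = (1, 1, 6)ᵀ.

Sanity check: (A − (-1)·I) v_1 = (0, 0, 0)ᵀ = 0. ✓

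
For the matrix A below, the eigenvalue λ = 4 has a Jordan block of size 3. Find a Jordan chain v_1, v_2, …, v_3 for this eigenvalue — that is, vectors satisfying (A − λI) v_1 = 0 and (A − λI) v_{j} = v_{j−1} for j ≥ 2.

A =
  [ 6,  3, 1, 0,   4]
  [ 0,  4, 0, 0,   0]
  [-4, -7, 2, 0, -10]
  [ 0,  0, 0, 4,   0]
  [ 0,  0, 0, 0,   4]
A Jordan chain for λ = 4 of length 3:
v_1 = (-1, 0, 2, 0, 0)ᵀ
v_2 = (3, 0, -7, 0, 0)ᵀ
v_3 = (0, 1, 0, 0, 0)ᵀ

Let N = A − (4)·I. We want v_3 with N^3 v_3 = 0 but N^2 v_3 ≠ 0; then v_{j-1} := N · v_j for j = 3, …, 2.

Pick v_3 = (0, 1, 0, 0, 0)ᵀ.
Then v_2 = N · v_3 = (3, 0, -7, 0, 0)ᵀ.
Then v_1 = N · v_2 = (-1, 0, 2, 0, 0)ᵀ.

Sanity check: (A − (4)·I) v_1 = (0, 0, 0, 0, 0)ᵀ = 0. ✓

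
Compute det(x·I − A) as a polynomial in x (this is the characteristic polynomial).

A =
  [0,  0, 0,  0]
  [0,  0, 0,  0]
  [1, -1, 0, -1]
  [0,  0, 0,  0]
x^4

Expanding det(x·I − A) (e.g. by cofactor expansion or by noting that A is similar to its Jordan form J, which has the same characteristic polynomial as A) gives
  χ_A(x) = x^4
which factors as x^4. The eigenvalues (with algebraic multiplicities) are λ = 0 with multiplicity 4.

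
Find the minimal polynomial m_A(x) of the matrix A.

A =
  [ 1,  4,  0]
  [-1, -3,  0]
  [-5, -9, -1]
x^3 + 3*x^2 + 3*x + 1

The characteristic polynomial is χ_A(x) = (x + 1)^3, so the eigenvalues are known. The minimal polynomial is
  m_A(x) = Π_λ (x − λ)^{k_λ}
where k_λ is the size of the *largest* Jordan block for λ (equivalently, the smallest k with (A − λI)^k v = 0 for every generalised eigenvector v of λ).

  λ = -1: largest Jordan block has size 3, contributing (x + 1)^3

So m_A(x) = (x + 1)^3 = x^3 + 3*x^2 + 3*x + 1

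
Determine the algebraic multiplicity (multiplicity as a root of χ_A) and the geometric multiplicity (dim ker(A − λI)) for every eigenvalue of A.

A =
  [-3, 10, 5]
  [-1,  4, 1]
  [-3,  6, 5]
λ = 2: alg = 3, geom = 2

Step 1 — factor the characteristic polynomial to read off the algebraic multiplicities:
  χ_A(x) = (x - 2)^3

Step 2 — compute geometric multiplicities via the rank-nullity identity g(λ) = n − rank(A − λI):
  rank(A − (2)·I) = 1, so dim ker(A − (2)·I) = n − 1 = 2

Summary:
  λ = 2: algebraic multiplicity = 3, geometric multiplicity = 2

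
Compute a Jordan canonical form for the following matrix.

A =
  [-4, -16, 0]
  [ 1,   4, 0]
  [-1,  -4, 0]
J_2(0) ⊕ J_1(0)

The characteristic polynomial is
  det(x·I − A) = x^3

Eigenvalues and multiplicities (the geometric multiplicity of λ is n − rank(A − λI), which equals the number of Jordan blocks for λ):
  λ = 0: algebraic multiplicity = 3, geometric multiplicity = 2

Determining the block sizes for each eigenvalue:
  λ = 0: 2 blocks summing to 3 forces exactly one block of size 2 and the rest size 1 → block sizes [2, 1]

Assembling the blocks gives a Jordan form
J =
  [0, 1, 0]
  [0, 0, 0]
  [0, 0, 0]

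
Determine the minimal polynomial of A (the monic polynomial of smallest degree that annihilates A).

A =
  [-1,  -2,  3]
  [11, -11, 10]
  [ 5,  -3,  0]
x^3 + 12*x^2 + 48*x + 64

The characteristic polynomial is χ_A(x) = (x + 4)^3, so the eigenvalues are known. The minimal polynomial is
  m_A(x) = Π_λ (x − λ)^{k_λ}
where k_λ is the size of the *largest* Jordan block for λ (equivalently, the smallest k with (A − λI)^k v = 0 for every generalised eigenvector v of λ).

  λ = -4: largest Jordan block has size 3, contributing (x + 4)^3

So m_A(x) = (x + 4)^3 = x^3 + 12*x^2 + 48*x + 64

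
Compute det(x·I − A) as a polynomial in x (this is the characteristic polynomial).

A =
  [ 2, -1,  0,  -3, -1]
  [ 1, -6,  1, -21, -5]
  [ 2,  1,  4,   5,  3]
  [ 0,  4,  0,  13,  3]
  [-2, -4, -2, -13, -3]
x^5 - 10*x^4 + 40*x^3 - 80*x^2 + 80*x - 32

Expanding det(x·I − A) (e.g. by cofactor expansion or by noting that A is similar to its Jordan form J, which has the same characteristic polynomial as A) gives
  χ_A(x) = x^5 - 10*x^4 + 40*x^3 - 80*x^2 + 80*x - 32
which factors as (x - 2)^5. The eigenvalues (with algebraic multiplicities) are λ = 2 with multiplicity 5.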